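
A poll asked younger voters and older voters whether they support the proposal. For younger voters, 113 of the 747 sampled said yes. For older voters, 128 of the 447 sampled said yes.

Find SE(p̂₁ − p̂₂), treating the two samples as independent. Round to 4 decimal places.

0.0251

First, p̂₁ = 113/747 = 0.1513; p̂₂ = 128/447 = 0.2864.
The two standard errors are √(0.1513×0.8487/747) = 0.01311 and √(0.2864×0.7136/447) = 0.02138.
Because the samples are independent, SE_diff = √(0.01311² + 0.02138²) = 0.02508.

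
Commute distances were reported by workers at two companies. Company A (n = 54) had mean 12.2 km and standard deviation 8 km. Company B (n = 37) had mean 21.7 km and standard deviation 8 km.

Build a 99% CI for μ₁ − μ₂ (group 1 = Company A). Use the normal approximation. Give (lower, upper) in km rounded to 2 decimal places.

Standard errors of each mean: 8/√54 = 1.0887 and 8/√37 = 1.3152.
SE(x̄₁ − x̄₂) = √(1.0887² + 1.3152²) = 1.7073 for independent samples with unequal variances.
With z* = 2.576, the margin is 2.576 × 1.7073 = 4.3980.
x̄₁ − x̄₂ = 12.2 − 21.7 = -9.5000; the interval is -9.5000 ± 4.3980 = (-13.90, -5.10).

(-13.90, -5.10)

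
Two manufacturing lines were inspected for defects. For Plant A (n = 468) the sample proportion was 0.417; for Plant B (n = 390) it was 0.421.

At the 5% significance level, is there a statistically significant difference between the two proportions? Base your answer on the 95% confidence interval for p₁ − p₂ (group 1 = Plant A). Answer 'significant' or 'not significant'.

not significant

The two standard errors are √(0.4170×0.5830/468) = 0.02279 and √(0.4210×0.5790/390) = 0.02500.
Because the samples are independent, SE_diff = √(0.02279² + 0.02500²) = 0.03383.
Using z* = 1.960 for 95%, ME = 1.960 × 0.03383 = 0.06631.
p̂₁ − p̂₂ = -0.0040; interval -0.0040 ± 0.06631 gives (-0.07031, 0.06231).
The interval (-0.07031, 0.06231) contains 0, so the difference is not significant.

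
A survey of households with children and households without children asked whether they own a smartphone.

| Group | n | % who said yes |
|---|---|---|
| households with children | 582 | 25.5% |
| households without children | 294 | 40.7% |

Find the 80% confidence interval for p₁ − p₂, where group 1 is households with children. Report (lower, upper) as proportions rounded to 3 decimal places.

Each SE is √(p̂(1−p̂)/n): √(0.2550·0.7450/582) = 0.01807 and √(0.4070·0.5930/294) = 0.02865.
SE(p̂₁ − p̂₂) = √(SE₁² + SE₂²) = √(0.0003265249 + 0.0008208225) = 0.03387, since the two samples are independent.
At 80% confidence z* = 1.282; margin = 1.282 × 0.03387 = 0.04342.
The difference is 0.2550 − 0.4070 = -0.1520, so the interval is -0.1520 ± 0.04342 = (-0.195, -0.109).

(-0.195, -0.109)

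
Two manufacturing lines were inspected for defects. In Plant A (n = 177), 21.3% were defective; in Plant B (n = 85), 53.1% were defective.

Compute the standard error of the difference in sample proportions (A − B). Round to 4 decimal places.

0.0623

SE₁ = √(p̂₁(1−p̂₁)/n₁) = √(0.2130·0.7870/177) = 0.03077; SE₂ = √(0.5310·0.4690/85) = 0.05413.
Independent samples: SE of the difference = √(SE₁² + SE₂²) = √(0.0009467929 + 0.0029300569) = 0.06226.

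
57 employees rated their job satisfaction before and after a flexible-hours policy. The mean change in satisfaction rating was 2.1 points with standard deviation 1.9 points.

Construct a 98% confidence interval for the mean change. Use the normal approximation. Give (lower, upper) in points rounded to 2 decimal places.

(1.51, 2.69)

Paired design: SE = s_d/√n = 1.9/√57 = 0.2517.
z* = 2.326; margin of error = 2.326 × 0.2517 = 0.5855.
2.1 ± 0.5855 → (1.51, 2.69).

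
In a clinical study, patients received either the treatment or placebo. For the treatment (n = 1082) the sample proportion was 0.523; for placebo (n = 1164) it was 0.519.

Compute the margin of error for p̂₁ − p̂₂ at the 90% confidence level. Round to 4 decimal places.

SE₁ = √(p̂₁(1−p̂₁)/n₁) = √(0.5230·0.4770/1082) = 0.01518; SE₂ = √(0.5190·0.4810/1164) = 0.01464.
Independent samples: SE of the difference = √(SE₁² + SE₂²) = √(0.0002304324 + 0.0002143296) = 0.02109.
z* for 90% confidence is 1.645, so the margin of error is 1.645 × 0.02109 = 0.03469.

0.0347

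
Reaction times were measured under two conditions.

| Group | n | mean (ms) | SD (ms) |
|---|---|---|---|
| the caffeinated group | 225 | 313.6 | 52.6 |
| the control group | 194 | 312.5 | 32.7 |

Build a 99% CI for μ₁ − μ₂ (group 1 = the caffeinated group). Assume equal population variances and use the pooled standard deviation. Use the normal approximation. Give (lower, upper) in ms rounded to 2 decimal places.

(-10.13, 12.33)

s_p = √[((n₁−1)s₁² + (n₂−1)s₂²)/(n₁+n₂−2)] = √[(224·52.6² + 193·32.7²)/417] = 44.5098.
SE = 44.5098·√(1/225 + 1/194) = 4.3608.
With z* = 2.576, margin = 2.576 × 4.3608 = 11.2334.
x̄₁ − x̄₂ = 313.6 − 312.5 = 1.1000; interval 1.1000 ± 11.2334 = (-10.13, 12.33).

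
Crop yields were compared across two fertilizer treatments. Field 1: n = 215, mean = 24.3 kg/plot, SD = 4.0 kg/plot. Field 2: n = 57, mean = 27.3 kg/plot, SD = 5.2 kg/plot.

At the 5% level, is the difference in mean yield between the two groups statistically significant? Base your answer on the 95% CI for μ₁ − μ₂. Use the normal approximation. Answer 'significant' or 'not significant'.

Standard errors of each mean: 4.0/√215 = 0.2728 and 5.2/√57 = 0.6888.
SE(x̄₁ − x̄₂) = √(0.2728² + 0.6888²) = 0.7409 for independent samples with unequal variances.
With z* = 1.960, the margin is 1.960 × 0.7409 = 1.4522.
x̄₁ − x̄₂ = 24.3 − 27.3 = -3.0000; the interval is -3.0000 ± 1.4522 = (-4.4522, -1.5478).
The interval (-4.4522, -1.5478) does not contain 0, so the difference is significant.

significant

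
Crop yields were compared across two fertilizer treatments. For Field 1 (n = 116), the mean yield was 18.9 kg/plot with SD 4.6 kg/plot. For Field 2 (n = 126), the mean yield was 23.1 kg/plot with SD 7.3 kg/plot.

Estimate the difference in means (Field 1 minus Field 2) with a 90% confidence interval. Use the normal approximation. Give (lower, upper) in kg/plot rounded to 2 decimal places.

(-5.48, -2.92)

SE₁ = s₁/√n₁ = 4.6/√116 = 0.4271; SE₂ = 7.3/√126 = 0.6503.
Independent samples, unequal variances: SE_diff = √(SE₁² + SE₂²) = √(0.18241441 + 0.42289009) = 0.7780.
z* = 1.645, so margin of error = 1.645 × 0.7780 = 1.2798.
Difference in means = 18.9 − 23.1 = -4.2000.
-4.2000 ± 1.2798 → (-5.48, -2.92).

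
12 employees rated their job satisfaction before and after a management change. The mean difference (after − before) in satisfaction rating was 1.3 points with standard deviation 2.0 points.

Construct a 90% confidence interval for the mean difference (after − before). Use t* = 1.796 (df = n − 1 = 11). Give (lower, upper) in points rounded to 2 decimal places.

(0.26, 2.34)

Paired design: SE = s_d/√n = 2.0/√12 = 0.5774.
t* = 1.796; margin of error = 1.796 × 0.5774 = 1.0370.
1.3 ± 1.0370 → (0.26, 2.34).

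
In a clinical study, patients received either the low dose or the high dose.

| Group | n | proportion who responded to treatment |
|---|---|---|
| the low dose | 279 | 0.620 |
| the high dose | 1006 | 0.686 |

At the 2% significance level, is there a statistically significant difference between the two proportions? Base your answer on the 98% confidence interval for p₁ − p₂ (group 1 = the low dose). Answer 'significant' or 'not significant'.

Each SE is √(p̂(1−p̂)/n): √(0.6200·0.3800/279) = 0.02906 and √(0.6860·0.3140/1006) = 0.01463.
SE(p̂₁ − p̂₂) = √(SE₁² + SE₂²) = √(0.0008444836 + 0.0002140369) = 0.03253, since the two samples are independent.
At 98% confidence z* = 2.326; margin = 2.326 × 0.03253 = 0.07566.
The difference is 0.6200 − 0.6860 = -0.0660, so the interval is -0.0660 ± 0.07566 = (-0.14166, 0.00966).
The interval (-0.14166, 0.00966) contains 0, so the difference is not significant.

not significant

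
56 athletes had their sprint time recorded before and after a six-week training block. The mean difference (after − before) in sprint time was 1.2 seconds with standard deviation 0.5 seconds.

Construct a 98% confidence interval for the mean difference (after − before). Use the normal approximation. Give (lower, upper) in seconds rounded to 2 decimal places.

(1.04, 1.36)

Paired design: SE = s_d/√n = 0.5/√56 = 0.0668.
z* = 2.326; margin of error = 2.326 × 0.0668 = 0.1554.
1.2 ± 0.1554 → (1.04, 1.36).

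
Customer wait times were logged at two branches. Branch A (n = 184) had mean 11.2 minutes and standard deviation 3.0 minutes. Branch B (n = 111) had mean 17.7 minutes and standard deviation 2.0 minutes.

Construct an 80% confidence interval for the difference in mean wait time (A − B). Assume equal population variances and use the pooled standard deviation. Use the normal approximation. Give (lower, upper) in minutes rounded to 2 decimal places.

s_p = √[((n₁−1)s₁² + (n₂−1)s₂²)/(n₁+n₂−2)] = √[(183·3.0² + 110·2.0²)/293] = 2.6689.
SE = 2.6689·√(1/184 + 1/111) = 0.3208.
With z* = 1.282, margin = 1.282 × 0.3208 = 0.4113.
x̄₁ − x̄₂ = 11.2 − 17.7 = -6.5000; interval -6.5000 ± 0.4113 = (-6.91, -6.09).

(-6.91, -6.09)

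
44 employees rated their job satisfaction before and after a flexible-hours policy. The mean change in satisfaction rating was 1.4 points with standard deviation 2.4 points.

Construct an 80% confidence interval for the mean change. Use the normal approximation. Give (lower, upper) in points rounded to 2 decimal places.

This is a matched-pairs design, so SE = s_d/√n = 2.4/√44 = 0.3618.
Margin = 1.282 × 0.3618 = 0.4638; the interval is 1.4 ± 0.4638 = (0.94, 1.86).

(0.94, 1.86)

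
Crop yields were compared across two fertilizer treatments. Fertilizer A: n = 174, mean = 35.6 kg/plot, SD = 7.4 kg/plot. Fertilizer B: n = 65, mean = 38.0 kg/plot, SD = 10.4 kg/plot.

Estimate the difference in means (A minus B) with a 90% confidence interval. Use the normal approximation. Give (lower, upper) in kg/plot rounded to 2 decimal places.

SE₁ = s₁/√n₁ = 7.4/√174 = 0.5610; SE₂ = 10.4/√65 = 1.2900.
Independent samples, unequal variances: SE_diff = √(SE₁² + SE₂²) = √(0.314721 + 1.6641) = 1.4067.
z* = 1.645, so margin of error = 1.645 × 1.4067 = 2.3140.
Difference in means = 35.6 − 38.0 = -2.4000.
-2.4000 ± 2.3140 → (-4.71, -0.09).

(-4.71, -0.09)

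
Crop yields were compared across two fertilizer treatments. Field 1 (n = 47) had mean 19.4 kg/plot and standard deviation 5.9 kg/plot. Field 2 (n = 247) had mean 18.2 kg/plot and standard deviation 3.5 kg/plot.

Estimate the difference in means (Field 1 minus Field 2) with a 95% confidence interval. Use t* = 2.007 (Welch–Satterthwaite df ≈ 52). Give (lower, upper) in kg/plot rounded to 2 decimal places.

SE₁ = s₁/√n₁ = 5.9/√47 = 0.8606; SE₂ = 3.5/√247 = 0.2227.
Independent samples, unequal variances: SE_diff = √(SE₁² + SE₂²) = √(0.74063236 + 0.04959529) = 0.8889.
t* = 2.007, so margin of error = 2.007 × 0.8889 = 1.7840.
Difference in means = 19.4 − 18.2 = 1.2000.
1.2000 ± 1.7840 → (-0.58, 2.98).

(-0.58, 2.98)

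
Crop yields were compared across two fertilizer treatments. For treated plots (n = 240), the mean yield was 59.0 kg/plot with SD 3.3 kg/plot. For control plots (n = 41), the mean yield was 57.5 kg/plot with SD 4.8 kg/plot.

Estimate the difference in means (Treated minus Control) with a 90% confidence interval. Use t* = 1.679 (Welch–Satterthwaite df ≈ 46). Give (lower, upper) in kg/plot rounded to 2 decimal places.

SE₁ = s₁/√n₁ = 3.3/√240 = 0.2130; SE₂ = 4.8/√41 = 0.7496.
Independent samples, unequal variances: SE_diff = √(SE₁² + SE₂²) = √(0.045369 + 0.56190016) = 0.7793.
t* = 1.679, so margin of error = 1.679 × 0.7793 = 1.3084.
Difference in means = 59.0 − 57.5 = 1.5000.
1.5000 ± 1.3084 → (0.19, 2.81).

(0.19, 2.81)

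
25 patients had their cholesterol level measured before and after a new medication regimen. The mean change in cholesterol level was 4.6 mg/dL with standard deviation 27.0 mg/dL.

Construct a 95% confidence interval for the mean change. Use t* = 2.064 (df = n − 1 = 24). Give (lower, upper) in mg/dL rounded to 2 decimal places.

Paired design: SE = s_d/√n = 27.0/√25 = 5.4000.
t* = 2.064; margin of error = 2.064 × 5.4000 = 11.1456.
4.6 ± 11.1456 → (-6.55, 15.75).

(-6.55, 15.75)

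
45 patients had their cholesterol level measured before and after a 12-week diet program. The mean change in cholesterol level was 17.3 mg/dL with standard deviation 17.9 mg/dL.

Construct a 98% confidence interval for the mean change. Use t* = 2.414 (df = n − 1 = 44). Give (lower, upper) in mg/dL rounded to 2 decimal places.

(10.86, 23.74)

This is a matched-pairs design, so SE = s_d/√n = 17.9/√45 = 2.6684.
Margin = 2.414 × 2.6684 = 6.4415; the interval is 17.3 ± 6.4415 = (10.86, 23.74).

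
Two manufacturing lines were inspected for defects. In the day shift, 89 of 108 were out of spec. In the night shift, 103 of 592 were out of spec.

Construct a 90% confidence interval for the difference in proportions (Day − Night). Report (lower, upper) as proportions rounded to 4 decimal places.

First, p̂₁ = 89/108 = 0.8241; p̂₂ = 103/592 = 0.1740.
The two standard errors are √(0.8241×0.1759/108) = 0.03664 and √(0.1740×0.8260/592) = 0.01558.
Because the samples are independent, SE_diff = √(0.03664² + 0.01558²) = 0.03981.
Using z* = 1.645 for 90%, ME = 1.645 × 0.03981 = 0.06549.
p̂₁ − p̂₂ = 0.6501; interval 0.6501 ± 0.06549 gives (0.5846, 0.7156).

(0.5846, 0.7156)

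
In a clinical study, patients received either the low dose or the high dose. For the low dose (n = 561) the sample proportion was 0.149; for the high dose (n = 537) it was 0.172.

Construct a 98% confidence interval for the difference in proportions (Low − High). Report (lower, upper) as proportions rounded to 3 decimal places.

(-0.075, 0.029)

SE₁ = √(p̂₁(1−p̂₁)/n₁) = √(0.1490·0.8510/561) = 0.01503; SE₂ = √(0.1720·0.8280/537) = 0.01629.
Independent samples: SE of the difference = √(SE₁² + SE₂²) = √(0.0002259009 + 0.0002653641) = 0.02216.
z* for 98% confidence is 2.326, so the margin of error is 2.326 × 0.02216 = 0.05154.
Point estimate p̂₁ − p̂₂ = 0.1490 − 0.1720 = -0.0230.
-0.0230 ± 0.05154 → (-0.075, 0.029).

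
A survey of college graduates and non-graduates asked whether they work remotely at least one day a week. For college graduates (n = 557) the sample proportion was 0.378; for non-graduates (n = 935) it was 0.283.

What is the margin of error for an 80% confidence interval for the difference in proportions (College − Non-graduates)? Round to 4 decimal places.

Each SE is √(p̂(1−p̂)/n): √(0.3780·0.6220/557) = 0.02055 and √(0.2830·0.7170/935) = 0.01473.
SE(p̂₁ − p̂₂) = √(SE₁² + SE₂²) = √(0.0004223025 + 0.0002169729) = 0.02528, since the two samples are independent.
At 80% confidence z* = 1.282; margin = 1.282 × 0.02528 = 0.03241.

0.0324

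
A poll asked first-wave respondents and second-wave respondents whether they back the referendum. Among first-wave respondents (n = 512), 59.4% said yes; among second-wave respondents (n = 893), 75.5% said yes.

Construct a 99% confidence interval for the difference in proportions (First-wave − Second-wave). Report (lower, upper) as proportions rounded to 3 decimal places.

(-0.228, -0.094)

The two standard errors are √(0.5940×0.4060/512) = 0.02170 and √(0.7550×0.2450/893) = 0.01439.
Because the samples are independent, SE_diff = √(0.02170² + 0.01439²) = 0.02604.
Using z* = 2.576 for 99%, ME = 2.576 × 0.02604 = 0.06708.
p̂₁ − p̂₂ = -0.1610; interval -0.1610 ± 0.06708 gives (-0.228, -0.094).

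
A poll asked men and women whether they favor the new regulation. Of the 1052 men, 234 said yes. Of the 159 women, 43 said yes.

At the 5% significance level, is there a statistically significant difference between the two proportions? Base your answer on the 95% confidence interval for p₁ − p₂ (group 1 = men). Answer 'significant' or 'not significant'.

not significant

Sample proportions: 234/1052 = 0.2224, 43/159 = 0.2704.
Each SE is √(p̂(1−p̂)/n): √(0.2224·0.7776/1052) = 0.01282 and √(0.2704·0.7296/159) = 0.03522.
SE(p̂₁ − p̂₂) = √(SE₁² + SE₂²) = √(0.0001643524 + 0.0012404484) = 0.03748, since the two samples are independent.
At 95% confidence z* = 1.960; margin = 1.960 × 0.03748 = 0.07346.
The difference is 0.2224 − 0.2704 = -0.0480, so the interval is -0.0480 ± 0.07346 = (-0.12146, 0.02546).
The interval (-0.12146, 0.02546) contains 0, so the difference is not significant.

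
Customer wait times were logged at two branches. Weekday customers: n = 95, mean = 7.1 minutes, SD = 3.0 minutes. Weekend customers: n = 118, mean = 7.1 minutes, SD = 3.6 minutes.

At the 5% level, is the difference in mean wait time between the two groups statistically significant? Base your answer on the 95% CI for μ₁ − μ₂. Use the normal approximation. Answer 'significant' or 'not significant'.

SE₁ = s₁/√n₁ = 3.0/√95 = 0.3078; SE₂ = 3.6/√118 = 0.3314.
Independent samples, unequal variances: SE_diff = √(SE₁² + SE₂²) = √(0.09474084 + 0.10982596) = 0.4523.
z* = 1.960, so margin of error = 1.960 × 0.4523 = 0.8865.
Difference in means = 7.1 − 7.1 = 0.0000.
0.0000 ± 0.8865 → (-0.8865, 0.8865).
The interval (-0.8865, 0.8865) contains 0, so the difference is not significant.

not significant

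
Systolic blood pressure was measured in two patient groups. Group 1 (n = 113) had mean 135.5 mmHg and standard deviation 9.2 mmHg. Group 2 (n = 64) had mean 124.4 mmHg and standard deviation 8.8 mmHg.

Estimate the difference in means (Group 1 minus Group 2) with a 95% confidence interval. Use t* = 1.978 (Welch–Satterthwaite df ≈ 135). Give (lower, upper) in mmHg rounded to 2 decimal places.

SE₁ = s₁/√n₁ = 9.2/√113 = 0.8655; SE₂ = 8.8/√64 = 1.1000.
Independent samples, unequal variances: SE_diff = √(SE₁² + SE₂²) = √(0.74909025 + 1.21) = 1.3997.
t* = 1.978, so margin of error = 1.978 × 1.3997 = 2.7686.
Difference in means = 135.5 − 124.4 = 11.1000.
11.1000 ± 2.7686 → (8.33, 13.87).

(8.33, 13.87)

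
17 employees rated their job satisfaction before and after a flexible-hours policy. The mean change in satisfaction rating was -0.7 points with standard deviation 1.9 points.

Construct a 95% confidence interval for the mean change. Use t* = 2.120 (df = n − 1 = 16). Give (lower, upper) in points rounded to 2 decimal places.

Paired design: SE = s_d/√n = 1.9/√17 = 0.4608.
t* = 2.120; margin of error = 2.120 × 0.4608 = 0.9769.
-0.7 ± 0.9769 → (-1.68, 0.28).

(-1.68, 0.28)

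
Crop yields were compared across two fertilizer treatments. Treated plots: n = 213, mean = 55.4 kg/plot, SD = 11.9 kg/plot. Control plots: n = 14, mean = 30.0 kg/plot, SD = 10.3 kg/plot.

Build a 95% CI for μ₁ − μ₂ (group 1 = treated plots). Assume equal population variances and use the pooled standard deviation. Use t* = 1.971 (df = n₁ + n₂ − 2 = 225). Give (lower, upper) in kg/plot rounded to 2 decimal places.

(18.98, 31.82)

s_p = √[((n₁−1)s₁² + (n₂−1)s₂²)/(n₁+n₂−2)] = √[(212·11.9² + 13·10.3²)/225] = 11.8135.
SE = 11.8135·√(1/213 + 1/14) = 3.2594.
With t* = 1.971, margin = 1.971 × 3.2594 = 6.4243.
x̄₁ − x̄₂ = 55.4 − 30.0 = 25.4000; interval 25.4000 ± 6.4243 = (18.98, 31.82).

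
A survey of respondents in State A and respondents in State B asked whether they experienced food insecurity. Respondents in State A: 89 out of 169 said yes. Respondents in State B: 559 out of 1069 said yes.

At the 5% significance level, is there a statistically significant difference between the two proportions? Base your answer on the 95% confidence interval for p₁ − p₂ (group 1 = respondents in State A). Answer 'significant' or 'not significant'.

not significant

p̂₁ = 89/169 = 0.5266 and p̂₂ = 559/1069 = 0.5229.
SE₁ = √(p̂₁(1−p̂₁)/n₁) = √(0.5266·0.4734/169) = 0.03841; SE₂ = √(0.5229·0.4771/1069) = 0.01528.
Independent samples: SE of the difference = √(SE₁² + SE₂²) = √(0.0014753281 + 0.0002334784) = 0.04134.
z* for 95% confidence is 1.960, so the margin of error is 1.960 × 0.04134 = 0.08103.
Point estimate p̂₁ − p̂₂ = 0.5266 − 0.5229 = 0.0037.
0.0037 ± 0.08103 → (-0.07733, 0.08473).
The interval (-0.07733, 0.08473) contains 0, so the difference is not significant.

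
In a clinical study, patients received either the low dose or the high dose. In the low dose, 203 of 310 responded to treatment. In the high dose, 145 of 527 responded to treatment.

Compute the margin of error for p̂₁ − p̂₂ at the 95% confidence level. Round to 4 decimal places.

0.0652

p̂₁ = 203/310 = 0.6548 and p̂₂ = 145/527 = 0.2751.
SE₁ = √(p̂₁(1−p̂₁)/n₁) = √(0.6548·0.3452/310) = 0.02700; SE₂ = √(0.2751·0.7249/527) = 0.01945.
Independent samples: SE of the difference = √(SE₁² + SE₂²) = √(0.000729 + 0.0003783025) = 0.03328.
z* for 95% confidence is 1.960, so the margin of error is 1.960 × 0.03328 = 0.06523.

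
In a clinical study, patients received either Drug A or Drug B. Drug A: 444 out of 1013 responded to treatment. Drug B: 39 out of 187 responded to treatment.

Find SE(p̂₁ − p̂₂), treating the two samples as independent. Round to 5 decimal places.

0.03355

First, p̂₁ = 444/1013 = 0.4383; p̂₂ = 39/187 = 0.2086.
The two standard errors are √(0.4383×0.5617/1013) = 0.01559 and √(0.2086×0.7914/187) = 0.02971.
Because the samples are independent, SE_diff = √(0.01559² + 0.02971²) = 0.03355.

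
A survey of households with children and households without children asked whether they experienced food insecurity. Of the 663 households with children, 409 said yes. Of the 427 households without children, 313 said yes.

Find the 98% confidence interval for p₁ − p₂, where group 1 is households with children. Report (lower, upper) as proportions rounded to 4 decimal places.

Sample proportions: 409/663 = 0.6169, 313/427 = 0.7330.
Each SE is √(p̂(1−p̂)/n): √(0.6169·0.3831/663) = 0.01888 and √(0.7330·0.2670/427) = 0.02141.
SE(p̂₁ − p̂₂) = √(SE₁² + SE₂²) = √(0.0003564544 + 0.0004583881) = 0.02855, since the two samples are independent.
At 98% confidence z* = 2.326; margin = 2.326 × 0.02855 = 0.06641.
The difference is 0.6169 − 0.7330 = -0.1161, so the interval is -0.1161 ± 0.06641 = (-0.1825, -0.0497).

(-0.1825, -0.0497)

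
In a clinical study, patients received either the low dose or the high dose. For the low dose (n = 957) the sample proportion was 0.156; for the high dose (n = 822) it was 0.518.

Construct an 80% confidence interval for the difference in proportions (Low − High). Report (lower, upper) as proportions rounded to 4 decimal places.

Each SE is √(p̂(1−p̂)/n): √(0.1560·0.8440/957) = 0.01173 and √(0.5180·0.4820/822) = 0.01743.
SE(p̂₁ − p̂₂) = √(SE₁² + SE₂²) = √(0.0001375929 + 0.0003038049) = 0.02101, since the two samples are independent.
At 80% confidence z* = 1.282; margin = 1.282 × 0.02101 = 0.02693.
The difference is 0.1560 − 0.5180 = -0.3620, so the interval is -0.3620 ± 0.02693 = (-0.3889, -0.3351).

(-0.3889, -0.3351)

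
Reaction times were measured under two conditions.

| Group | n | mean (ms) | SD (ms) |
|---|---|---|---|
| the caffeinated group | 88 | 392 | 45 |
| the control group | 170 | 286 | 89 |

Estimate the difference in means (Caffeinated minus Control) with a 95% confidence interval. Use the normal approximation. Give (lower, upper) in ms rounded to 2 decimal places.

(89.65, 122.35)

SE₁ = s₁/√n₁ = 45/√88 = 4.7970; SE₂ = 89/√170 = 6.8260.
Independent samples, unequal variances: SE_diff = √(SE₁² + SE₂²) = √(23.011209 + 46.594276) = 8.3430.
z* = 1.960, so margin of error = 1.960 × 8.3430 = 16.3523.
Difference in means = 392 − 286 = 106.0000.
106.0000 ± 16.3523 → (89.65, 122.35).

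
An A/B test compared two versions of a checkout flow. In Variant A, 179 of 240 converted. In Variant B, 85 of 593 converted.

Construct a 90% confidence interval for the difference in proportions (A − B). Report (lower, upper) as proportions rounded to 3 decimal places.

p̂₁ = 179/240 = 0.7458 and p̂₂ = 85/593 = 0.1433.
SE₁ = √(p̂₁(1−p̂₁)/n₁) = √(0.7458·0.2542/240) = 0.02811; SE₂ = √(0.1433·0.8567/593) = 0.01439.
Independent samples: SE of the difference = √(SE₁² + SE₂²) = √(0.0007901721 + 0.0002070721) = 0.03158.
z* for 90% confidence is 1.645, so the margin of error is 1.645 × 0.03158 = 0.05195.
Point estimate p̂₁ − p̂₂ = 0.7458 − 0.1433 = 0.6025.
0.6025 ± 0.05195 → (0.551, 0.654).

(0.551, 0.654)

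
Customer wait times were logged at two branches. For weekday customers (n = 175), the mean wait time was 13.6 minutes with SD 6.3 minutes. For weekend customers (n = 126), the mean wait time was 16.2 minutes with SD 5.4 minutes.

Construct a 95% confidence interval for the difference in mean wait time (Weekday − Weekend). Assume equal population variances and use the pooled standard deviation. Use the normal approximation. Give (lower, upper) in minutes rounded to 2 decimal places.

(-3.96, -1.24)

s_p = √[((n₁−1)s₁² + (n₂−1)s₂²)/(n₁+n₂−2)] = √[(174·6.3² + 125·5.4²)/299] = 5.9404.
SE = 5.9404·√(1/175 + 1/126) = 0.6941.
With z* = 1.960, margin = 1.960 × 0.6941 = 1.3604.
x̄₁ − x̄₂ = 13.6 − 16.2 = -2.6000; interval -2.6000 ± 1.3604 = (-3.96, -1.24).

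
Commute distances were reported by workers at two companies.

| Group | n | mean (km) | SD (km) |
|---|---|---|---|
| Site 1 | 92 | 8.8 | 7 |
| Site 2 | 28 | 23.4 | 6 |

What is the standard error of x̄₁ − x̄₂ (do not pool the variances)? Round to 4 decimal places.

1.3485

SE₁ = s₁/√n₁ = 7/√92 = 0.7298; SE₂ = 6/√28 = 1.1339.
Independent samples, unequal variances: SE_diff = √(SE₁² + SE₂²) = √(0.53260804 + 1.28572921) = 1.3485.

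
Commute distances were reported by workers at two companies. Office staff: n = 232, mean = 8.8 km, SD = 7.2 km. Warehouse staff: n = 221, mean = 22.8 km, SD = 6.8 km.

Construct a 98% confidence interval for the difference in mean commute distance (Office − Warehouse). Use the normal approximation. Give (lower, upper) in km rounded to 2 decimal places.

(-15.53, -12.47)

Standard errors of each mean: 7.2/√232 = 0.4727 and 6.8/√221 = 0.4574.
SE(x̄₁ − x̄₂) = √(0.4727² + 0.4574²) = 0.6578 for independent samples with unequal variances.
With z* = 2.326, the margin is 2.326 × 0.6578 = 1.5300.
x̄₁ − x̄₂ = 8.8 − 22.8 = -14.0000; the interval is -14.0000 ± 1.5300 = (-15.53, -12.47).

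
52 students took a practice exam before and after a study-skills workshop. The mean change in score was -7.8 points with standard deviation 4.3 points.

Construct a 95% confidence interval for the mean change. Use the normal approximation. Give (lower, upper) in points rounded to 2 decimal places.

(-8.97, -6.63)

This is a matched-pairs design, so SE = s_d/√n = 4.3/√52 = 0.5963.
Margin = 1.960 × 0.5963 = 1.1687; the interval is -7.8 ± 1.1687 = (-8.97, -6.63).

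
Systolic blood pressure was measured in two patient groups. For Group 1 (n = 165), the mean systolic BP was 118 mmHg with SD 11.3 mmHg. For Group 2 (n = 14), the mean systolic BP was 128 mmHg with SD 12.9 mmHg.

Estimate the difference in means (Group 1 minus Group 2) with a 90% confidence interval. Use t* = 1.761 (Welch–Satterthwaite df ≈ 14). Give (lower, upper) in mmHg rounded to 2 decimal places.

(-16.27, -3.73)

Per-group SEs: s₁/√n₁ = 11.3/√165 = 0.8797, s₂/√n₂ = 12.9/√14 = 3.4477.
Unpooled SE of the difference: √(0.77387209 + 11.88663529) = 3.5582.
Margin of error = t* · SE = 1.761 × 3.5582 = 6.2660.
x̄₁ − x̄₂ = 118 − 128 = -10.0000.
CI: -10.0000 ± 6.2660 = (-16.27, -3.73).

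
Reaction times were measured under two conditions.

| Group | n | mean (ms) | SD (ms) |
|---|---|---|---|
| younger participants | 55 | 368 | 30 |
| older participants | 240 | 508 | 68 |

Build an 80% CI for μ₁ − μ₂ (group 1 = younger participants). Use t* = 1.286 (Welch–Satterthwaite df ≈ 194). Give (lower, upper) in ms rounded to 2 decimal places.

(-147.68, -132.32)

Per-group SEs: s₁/√n₁ = 30/√55 = 4.0452, s₂/√n₂ = 68/√240 = 4.3894.
Unpooled SE of the difference: √(16.36364304 + 19.26683236) = 5.9691.
Margin of error = t* · SE = 1.286 × 5.9691 = 7.6763.
x̄₁ − x̄₂ = 368 − 508 = -140.0000.
CI: -140.0000 ± 7.6763 = (-147.68, -132.32).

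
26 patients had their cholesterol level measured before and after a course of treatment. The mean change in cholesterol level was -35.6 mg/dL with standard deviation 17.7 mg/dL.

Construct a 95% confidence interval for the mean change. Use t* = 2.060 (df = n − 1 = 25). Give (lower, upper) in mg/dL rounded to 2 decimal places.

This is a matched-pairs design, so SE = s_d/√n = 17.7/√26 = 3.4713.
Margin = 2.060 × 3.4713 = 7.1509; the interval is -35.6 ± 7.1509 = (-42.75, -28.45).

(-42.75, -28.45)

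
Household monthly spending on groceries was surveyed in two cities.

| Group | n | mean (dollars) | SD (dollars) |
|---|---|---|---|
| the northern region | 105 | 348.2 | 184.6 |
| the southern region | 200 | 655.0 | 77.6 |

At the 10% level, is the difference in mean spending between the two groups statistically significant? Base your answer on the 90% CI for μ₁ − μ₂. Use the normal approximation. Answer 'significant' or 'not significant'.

significant

Standard errors of each mean: 184.6/√105 = 18.0151 and 77.6/√200 = 5.4871.
SE(x̄₁ − x̄₂) = √(18.0151² + 5.4871²) = 18.8322 for independent samples with unequal variances.
With z* = 1.645, the margin is 1.645 × 18.8322 = 30.9790.
x̄₁ − x̄₂ = 348.2 − 655.0 = -306.8000; the interval is -306.8000 ± 30.9790 = (-337.7790, -275.8210).
The interval (-337.7790, -275.8210) does not contain 0, so the difference is significant.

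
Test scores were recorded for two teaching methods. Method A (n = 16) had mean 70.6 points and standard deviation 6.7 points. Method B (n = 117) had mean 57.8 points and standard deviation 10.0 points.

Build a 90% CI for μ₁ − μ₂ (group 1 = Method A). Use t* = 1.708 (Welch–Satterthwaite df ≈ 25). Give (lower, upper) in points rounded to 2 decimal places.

SE₁ = s₁/√n₁ = 6.7/√16 = 1.6750; SE₂ = 10.0/√117 = 0.9245.
Independent samples, unequal variances: SE_diff = √(SE₁² + SE₂²) = √(2.805625 + 0.85470025) = 1.9132.
t* = 1.708, so margin of error = 1.708 × 1.9132 = 3.2677.
Difference in means = 70.6 − 57.8 = 12.8000.
12.8000 ± 3.2677 → (9.53, 16.07).

(9.53, 16.07)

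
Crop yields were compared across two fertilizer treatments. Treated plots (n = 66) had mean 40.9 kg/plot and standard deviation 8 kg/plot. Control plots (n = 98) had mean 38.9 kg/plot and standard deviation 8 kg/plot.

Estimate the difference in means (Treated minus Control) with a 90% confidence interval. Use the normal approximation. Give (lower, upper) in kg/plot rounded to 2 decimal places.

(-0.10, 4.10)

SE₁ = s₁/√n₁ = 8/√66 = 0.9847; SE₂ = 8/√98 = 0.8081.
Independent samples, unequal variances: SE_diff = √(SE₁² + SE₂²) = √(0.96963409 + 0.65302561) = 1.2738.
z* = 1.645, so margin of error = 1.645 × 1.2738 = 2.0954.
Difference in means = 40.9 − 38.9 = 2.0000.
2.0000 ± 2.0954 → (-0.10, 4.10).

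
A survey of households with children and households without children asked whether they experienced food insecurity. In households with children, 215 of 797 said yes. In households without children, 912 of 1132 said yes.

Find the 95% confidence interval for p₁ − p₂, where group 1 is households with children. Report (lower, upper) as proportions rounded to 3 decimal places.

First, p̂₁ = 215/797 = 0.2698; p̂₂ = 912/1132 = 0.8057.
The two standard errors are √(0.2698×0.7302/797) = 0.01572 and √(0.8057×0.1943/1132) = 0.01176.
Because the samples are independent, SE_diff = √(0.01572² + 0.01176²) = 0.01963.
Using z* = 1.960 for 95%, ME = 1.960 × 0.01963 = 0.03847.
p̂₁ − p̂₂ = -0.5359; interval -0.5359 ± 0.03847 gives (-0.574, -0.497).

(-0.574, -0.497)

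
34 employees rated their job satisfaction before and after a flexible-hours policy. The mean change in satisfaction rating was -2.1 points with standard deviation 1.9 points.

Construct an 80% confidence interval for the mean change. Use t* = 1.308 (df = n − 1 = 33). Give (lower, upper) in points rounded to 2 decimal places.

(-2.53, -1.67)

Paired design: SE = s_d/√n = 1.9/√34 = 0.3258.
t* = 1.308; margin of error = 1.308 × 0.3258 = 0.4261.
-2.1 ± 0.4261 → (-2.53, -1.67).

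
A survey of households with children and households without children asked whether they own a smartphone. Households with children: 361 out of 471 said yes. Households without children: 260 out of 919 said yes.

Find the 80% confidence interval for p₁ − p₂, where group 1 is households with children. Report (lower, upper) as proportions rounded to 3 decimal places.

(0.452, 0.515)

p̂₁ = 361/471 = 0.7665 and p̂₂ = 260/919 = 0.2829.
SE₁ = √(p̂₁(1−p̂₁)/n₁) = √(0.7665·0.2335/471) = 0.01949; SE₂ = √(0.2829·0.7171/919) = 0.01486.
Independent samples: SE of the difference = √(SE₁² + SE₂²) = √(0.0003798601 + 0.0002208196) = 0.02451.
z* for 80% confidence is 1.282, so the margin of error is 1.282 × 0.02451 = 0.03142.
Point estimate p̂₁ − p̂₂ = 0.7665 − 0.2829 = 0.4836.
0.4836 ± 0.03142 → (0.452, 0.515).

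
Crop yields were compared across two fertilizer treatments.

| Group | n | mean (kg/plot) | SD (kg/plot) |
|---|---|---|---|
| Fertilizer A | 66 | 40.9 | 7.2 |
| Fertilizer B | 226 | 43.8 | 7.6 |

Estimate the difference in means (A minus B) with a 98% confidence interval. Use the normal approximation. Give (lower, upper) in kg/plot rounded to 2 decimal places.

(-5.27, -0.53)

Per-group SEs: s₁/√n₁ = 7.2/√66 = 0.8863, s₂/√n₂ = 7.6/√226 = 0.5055.
Unpooled SE of the difference: √(0.78552769 + 0.25553025) = 1.0203.
Margin of error = z* · SE = 2.326 × 1.0203 = 2.3732.
x̄₁ − x̄₂ = 40.9 − 43.8 = -2.9000.
CI: -2.9000 ± 2.3732 = (-5.27, -0.53).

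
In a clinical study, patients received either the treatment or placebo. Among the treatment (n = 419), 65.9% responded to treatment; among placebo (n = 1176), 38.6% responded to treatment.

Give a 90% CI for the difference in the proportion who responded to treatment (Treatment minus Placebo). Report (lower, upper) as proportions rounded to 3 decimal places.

SE₁ = √(p̂₁(1−p̂₁)/n₁) = √(0.6590·0.3410/419) = 0.02316; SE₂ = √(0.3860·0.6140/1176) = 0.01420.
Independent samples: SE of the difference = √(SE₁² + SE₂²) = √(0.0005363856 + 0.00020164) = 0.02717.
z* for 90% confidence is 1.645, so the margin of error is 1.645 × 0.02717 = 0.04469.
Point estimate p̂₁ − p̂₂ = 0.6590 − 0.3860 = 0.2730.
0.2730 ± 0.04469 → (0.228, 0.318).

(0.228, 0.318)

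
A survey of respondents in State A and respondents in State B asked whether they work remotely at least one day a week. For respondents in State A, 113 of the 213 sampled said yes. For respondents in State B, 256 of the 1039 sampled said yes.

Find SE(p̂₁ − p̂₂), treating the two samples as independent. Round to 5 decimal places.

Sample proportions: 113/213 = 0.5305, 256/1039 = 0.2464.
Each SE is √(p̂(1−p̂)/n): √(0.5305·0.4695/213) = 0.03420 and √(0.2464·0.7536/1039) = 0.01337.
SE(p̂₁ − p̂₂) = √(SE₁² + SE₂²) = √(0.00116964 + 0.0001787569) = 0.03672, since the two samples are independent.

0.03672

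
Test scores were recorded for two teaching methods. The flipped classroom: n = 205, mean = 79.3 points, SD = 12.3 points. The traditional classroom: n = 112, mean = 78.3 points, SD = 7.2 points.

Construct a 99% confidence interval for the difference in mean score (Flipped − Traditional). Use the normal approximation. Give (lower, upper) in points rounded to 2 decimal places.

(-1.82, 3.82)

Per-group SEs: s₁/√n₁ = 12.3/√205 = 0.8591, s₂/√n₂ = 7.2/√112 = 0.6803.
Unpooled SE of the difference: √(0.73805281 + 0.46280809) = 1.0958.
Margin of error = z* · SE = 2.576 × 1.0958 = 2.8228.
x̄₁ − x̄₂ = 79.3 − 78.3 = 1.0000.
CI: 1.0000 ± 2.8228 = (-1.82, 3.82).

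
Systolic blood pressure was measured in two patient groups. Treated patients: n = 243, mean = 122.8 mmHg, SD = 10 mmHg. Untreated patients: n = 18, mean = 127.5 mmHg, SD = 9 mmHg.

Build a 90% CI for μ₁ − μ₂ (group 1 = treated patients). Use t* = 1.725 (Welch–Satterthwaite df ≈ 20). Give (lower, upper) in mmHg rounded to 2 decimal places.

(-8.52, -0.88)

SE₁ = s₁/√n₁ = 10/√243 = 0.6415; SE₂ = 9/√18 = 2.1213.
Independent samples, unequal variances: SE_diff = √(SE₁² + SE₂²) = √(0.41152225 + 4.49991369) = 2.2162.
t* = 1.725, so margin of error = 1.725 × 2.2162 = 3.8229.
Difference in means = 122.8 − 127.5 = -4.7000.
-4.7000 ± 3.8229 → (-8.52, -0.88).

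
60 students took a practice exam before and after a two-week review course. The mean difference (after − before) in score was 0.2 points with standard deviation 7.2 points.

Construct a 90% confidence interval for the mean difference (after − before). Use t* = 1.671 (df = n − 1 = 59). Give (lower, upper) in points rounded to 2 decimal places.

Paired design: SE = s_d/√n = 7.2/√60 = 0.9295.
t* = 1.671; margin of error = 1.671 × 0.9295 = 1.5532.
0.2 ± 1.5532 → (-1.35, 1.75).

(-1.35, 1.75)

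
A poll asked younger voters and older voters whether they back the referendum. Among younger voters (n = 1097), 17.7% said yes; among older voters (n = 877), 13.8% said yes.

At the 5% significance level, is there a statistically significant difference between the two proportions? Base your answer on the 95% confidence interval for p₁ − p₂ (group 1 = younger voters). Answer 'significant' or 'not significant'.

SE₁ = √(p̂₁(1−p̂₁)/n₁) = √(0.1770·0.8230/1097) = 0.01152; SE₂ = √(0.1380·0.8620/877) = 0.01165.
Independent samples: SE of the difference = √(SE₁² + SE₂²) = √(0.0001327104 + 0.0001357225) = 0.01638.
z* for 95% confidence is 1.960, so the margin of error is 1.960 × 0.01638 = 0.03210.
Point estimate p̂₁ − p̂₂ = 0.1770 − 0.1380 = 0.0390.
0.0390 ± 0.03210 → (0.00690, 0.07110).
The interval (0.00690, 0.07110) does not contain 0, so the difference is significant.

significant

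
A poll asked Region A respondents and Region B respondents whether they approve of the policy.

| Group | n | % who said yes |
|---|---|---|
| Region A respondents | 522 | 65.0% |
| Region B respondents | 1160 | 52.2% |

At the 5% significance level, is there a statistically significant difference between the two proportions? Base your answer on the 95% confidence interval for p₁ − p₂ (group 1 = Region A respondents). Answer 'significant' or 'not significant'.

The two standard errors are √(0.6500×0.3500/522) = 0.02088 and √(0.5220×0.4780/1160) = 0.01467.
Because the samples are independent, SE_diff = √(0.02088² + 0.01467²) = 0.02552.
Using z* = 1.960 for 95%, ME = 1.960 × 0.02552 = 0.05002.
p̂₁ − p̂₂ = 0.1280; interval 0.1280 ± 0.05002 gives (0.07798, 0.17802).
The interval (0.07798, 0.17802) does not contain 0, so the difference is significant.

significant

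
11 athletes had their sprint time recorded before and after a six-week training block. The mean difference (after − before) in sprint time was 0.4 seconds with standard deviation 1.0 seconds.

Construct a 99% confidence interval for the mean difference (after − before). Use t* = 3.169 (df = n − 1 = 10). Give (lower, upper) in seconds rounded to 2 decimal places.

Paired design: SE = s_d/√n = 1.0/√11 = 0.3015.
t* = 3.169; margin of error = 3.169 × 0.3015 = 0.9555.
0.4 ± 0.9555 → (-0.56, 1.36).

(-0.56, 1.36)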